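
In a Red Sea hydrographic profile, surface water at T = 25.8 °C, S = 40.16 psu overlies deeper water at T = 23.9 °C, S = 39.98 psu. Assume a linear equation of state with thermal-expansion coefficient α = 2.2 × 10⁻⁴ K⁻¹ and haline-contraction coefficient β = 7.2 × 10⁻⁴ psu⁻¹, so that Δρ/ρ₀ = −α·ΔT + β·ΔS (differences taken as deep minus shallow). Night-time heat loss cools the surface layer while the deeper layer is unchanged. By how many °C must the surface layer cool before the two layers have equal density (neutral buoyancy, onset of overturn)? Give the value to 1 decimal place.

1.3 °C

Neutral buoyancy requires Δρ = 0, i.e. −α(T_deep − T_surf′) + β(S_deep − S_surf) = 0.
T_surf′ = T_deep − (β/α)·ΔS = 23.9 − (7.2 × 10⁻⁴/2.2 × 10⁻⁴)·(-0.18) = 24.489 °C.
Cooling required: 25.8 − (24.489) = 1.311 °C.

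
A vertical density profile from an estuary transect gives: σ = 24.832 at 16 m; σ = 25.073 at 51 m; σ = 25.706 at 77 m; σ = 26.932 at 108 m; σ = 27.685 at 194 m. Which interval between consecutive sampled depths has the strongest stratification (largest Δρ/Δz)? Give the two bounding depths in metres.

77–108 m

Compute the density gradient over each adjacent pair:
  16–51 m: Δρ/Δz = 0.241/35 = 6.9 × 10⁻³ kg m⁻⁴
  51–77 m: Δρ/Δz = 0.633/26 = 0.024 kg m⁻⁴
  77–108 m: Δρ/Δz = 1.226/31 = 0.040 kg m⁻⁴
  108–194 m: Δρ/Δz = 0.753/86 = 8.8 × 10⁻³ kg m⁻⁴
The largest gradient is in the 77–108 m interval — the pycnocline.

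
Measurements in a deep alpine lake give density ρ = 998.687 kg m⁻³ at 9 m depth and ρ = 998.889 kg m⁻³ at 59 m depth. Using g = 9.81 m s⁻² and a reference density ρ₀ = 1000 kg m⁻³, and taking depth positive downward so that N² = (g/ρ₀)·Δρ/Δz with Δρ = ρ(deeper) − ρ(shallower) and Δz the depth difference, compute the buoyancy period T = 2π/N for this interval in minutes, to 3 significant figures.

Δρ = 998.889 − 998.687 = 0.202 kg m⁻³ over Δz = 59 − 9 = 50 m.
N² = (9.81/1000) × (0.202/50) = 3.9632 × 10⁻⁵ s⁻².
N = √(3.9632 × 10⁻⁵) = 6.2954 × 10⁻³ rad s⁻¹, so T = 2π/N = 998.06 s = 16.634 min ≈ 16.6 min.

16.6 min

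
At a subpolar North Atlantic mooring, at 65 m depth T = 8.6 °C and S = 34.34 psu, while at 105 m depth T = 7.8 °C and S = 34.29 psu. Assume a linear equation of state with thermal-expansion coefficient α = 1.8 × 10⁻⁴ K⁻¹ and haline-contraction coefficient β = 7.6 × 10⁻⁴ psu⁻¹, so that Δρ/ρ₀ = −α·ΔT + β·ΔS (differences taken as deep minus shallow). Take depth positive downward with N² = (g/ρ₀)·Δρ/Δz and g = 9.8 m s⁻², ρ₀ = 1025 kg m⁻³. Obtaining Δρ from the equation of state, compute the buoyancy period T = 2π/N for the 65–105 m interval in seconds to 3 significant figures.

ΔT = -0.8 K, ΔS = -0.05 psu (deep − shallow).
Δρ/ρ₀ = −αΔT + βΔS = 1.44 × 10⁻⁴ − 3.80 × 10⁻⁵ = 1.06 × 10⁻⁴, so Δρ ≈ 0.1086 kg m⁻³.
N² = (g/ρ₀)·Δρ/Δz = g·(Δρ/ρ₀)/Δz = 9.8 × 1.06 × 10⁻⁴ / 40 = 2.5970 × 10⁻⁵ s⁻².
N = √(2.5970 × 10⁻⁵) = 5.0961 × 10⁻³ rad s⁻¹ → T = 2π/N = 1.2329 × 10³ s ≈ 1.23 × 10³ s.

1.23 × 10³ s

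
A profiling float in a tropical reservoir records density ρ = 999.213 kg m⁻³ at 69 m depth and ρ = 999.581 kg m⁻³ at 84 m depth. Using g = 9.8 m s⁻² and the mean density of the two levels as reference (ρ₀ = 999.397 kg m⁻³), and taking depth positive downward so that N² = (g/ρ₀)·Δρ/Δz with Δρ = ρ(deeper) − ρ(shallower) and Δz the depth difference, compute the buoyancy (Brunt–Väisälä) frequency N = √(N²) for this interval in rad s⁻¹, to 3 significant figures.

Δρ = 999.581 − 999.213 = 0.368 kg m⁻³ over Δz = 84 − 69 = 15 m.
N² = (9.8/999.397) × (0.368/15) = 2.4057 × 10⁻⁴ s⁻².
N = √(2.4057 × 10⁻⁴) = 0.015510 rad s⁻¹ ≈ 0.0155 rad s⁻¹.
N² > 0, so the interval is statically stable.

0.0155 rad s⁻¹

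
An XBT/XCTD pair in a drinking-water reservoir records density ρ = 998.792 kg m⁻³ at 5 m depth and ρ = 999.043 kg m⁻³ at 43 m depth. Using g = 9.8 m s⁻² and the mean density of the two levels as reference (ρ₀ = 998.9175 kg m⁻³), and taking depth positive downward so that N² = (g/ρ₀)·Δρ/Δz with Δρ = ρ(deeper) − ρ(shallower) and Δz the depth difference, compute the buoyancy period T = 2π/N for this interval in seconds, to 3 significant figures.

Δρ = 999.043 − 998.792 = 0.251 kg m⁻³ over Δz = 43 − 5 = 38 m.
N² = (9.8/998.9175) × (0.251/38) = 6.4802 × 10⁻⁵ s⁻².
N = √(6.4802 × 10⁻⁵) = 8.0500 × 10⁻³ rad s⁻¹, so T = 2π/N = 780.52 s ≈ 781 s.

781 s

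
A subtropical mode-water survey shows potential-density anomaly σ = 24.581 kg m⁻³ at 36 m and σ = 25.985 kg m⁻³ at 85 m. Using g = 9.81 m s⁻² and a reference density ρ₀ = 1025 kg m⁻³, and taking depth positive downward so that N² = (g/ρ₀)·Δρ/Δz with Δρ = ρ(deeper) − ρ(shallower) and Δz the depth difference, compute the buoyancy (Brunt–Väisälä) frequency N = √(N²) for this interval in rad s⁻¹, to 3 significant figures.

0.0166 rad s⁻¹

Δρ = 1025.985 − 1024.581 = 1.404 kg m⁻³ over Δz = 85 − 36 = 49 m.
N² = (9.81/1025) × (1.404/49) = 2.7423 × 10⁻⁴ s⁻².
N = √(2.7423 × 10⁻⁴) = 0.016560 rad s⁻¹ ≈ 0.0166 rad s⁻¹.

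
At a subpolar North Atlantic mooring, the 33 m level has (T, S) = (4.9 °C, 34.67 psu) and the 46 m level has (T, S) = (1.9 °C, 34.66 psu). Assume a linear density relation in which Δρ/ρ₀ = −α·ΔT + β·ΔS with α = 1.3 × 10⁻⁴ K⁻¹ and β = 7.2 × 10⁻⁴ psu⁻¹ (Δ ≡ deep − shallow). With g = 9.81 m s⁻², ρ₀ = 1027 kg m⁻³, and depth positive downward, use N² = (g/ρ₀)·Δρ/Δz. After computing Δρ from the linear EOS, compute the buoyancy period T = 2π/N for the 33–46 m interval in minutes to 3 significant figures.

6.16 min

ΔT = -3.0 K, ΔS = -0.01 psu (deep − shallow).
Δρ/ρ₀ = −αΔT + βΔS = 3.90 × 10⁻⁴ − 7.20 × 10⁻⁶ = 3.828 × 10⁻⁴, so Δρ ≈ 0.3931 kg m⁻³.
N² = (g/ρ₀)·Δρ/Δz = g·(Δρ/ρ₀)/Δz = 9.81 × 3.828 × 10⁻⁴ / 13 = 2.8887 × 10⁻⁴ s⁻².
N = √(2.8887 × 10⁻⁴) = 0.016996 rad s⁻¹ → T = 2π/N = 369.69 s = 6.1615 min ≈ 6.16 min.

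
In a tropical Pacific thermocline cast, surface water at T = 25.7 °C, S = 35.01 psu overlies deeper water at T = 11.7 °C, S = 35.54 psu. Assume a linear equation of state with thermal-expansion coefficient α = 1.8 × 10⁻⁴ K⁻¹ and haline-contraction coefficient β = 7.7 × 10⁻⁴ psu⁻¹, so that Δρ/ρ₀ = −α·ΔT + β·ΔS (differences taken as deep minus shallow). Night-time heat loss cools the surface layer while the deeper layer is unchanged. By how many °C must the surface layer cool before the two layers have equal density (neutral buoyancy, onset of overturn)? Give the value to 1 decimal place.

Neutral buoyancy requires Δρ = 0, i.e. −α(T_deep − T_surf′) + β(S_deep − S_surf) = 0.
T_surf′ = T_deep − (β/α)·ΔS = 11.7 − (7.7 × 10⁻⁴/1.8 × 10⁻⁴)·(+0.53) = 9.433 °C.
Cooling required: 25.7 − (9.433) = 16.267 °C.

16.3 °C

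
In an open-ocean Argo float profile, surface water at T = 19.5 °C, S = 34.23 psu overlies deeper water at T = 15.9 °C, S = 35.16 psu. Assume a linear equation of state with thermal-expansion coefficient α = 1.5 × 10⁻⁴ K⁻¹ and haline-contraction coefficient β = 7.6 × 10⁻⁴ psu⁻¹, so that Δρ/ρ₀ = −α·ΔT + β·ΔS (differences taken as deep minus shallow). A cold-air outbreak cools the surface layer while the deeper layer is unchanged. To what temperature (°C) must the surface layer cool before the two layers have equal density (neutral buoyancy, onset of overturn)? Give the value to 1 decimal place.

11.2 °C

Neutral buoyancy requires Δρ = 0, i.e. −α(T_deep − T_surf′) + β(S_deep − S_surf) = 0.
T_surf′ = T_deep − (β/α)·ΔS = 15.9 − (7.6 × 10⁻⁴/1.5 × 10⁻⁴)·(+0.93) = 11.188 °C.
Cooling required: 19.5 − (11.188) = 8.312 °C.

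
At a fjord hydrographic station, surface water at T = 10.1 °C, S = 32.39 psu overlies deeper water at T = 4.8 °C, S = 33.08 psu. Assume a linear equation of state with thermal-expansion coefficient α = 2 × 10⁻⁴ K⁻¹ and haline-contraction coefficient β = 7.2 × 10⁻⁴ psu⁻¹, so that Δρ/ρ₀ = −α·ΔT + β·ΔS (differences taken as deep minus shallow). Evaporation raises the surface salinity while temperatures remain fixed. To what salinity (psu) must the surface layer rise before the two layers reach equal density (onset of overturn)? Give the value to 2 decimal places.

Neutral buoyancy requires −α(T_deep − T_surf) + β(S_deep − S_surf′) = 0.
S_surf′ = S_deep − (α/β)·ΔT = 33.08 − (2 × 10⁻⁴/7.2 × 10⁻⁴)·(-5.3) = 34.5522 psu.
Increase required: 34.5522 − 32.39 = 2.1622 psu.

34.55 psu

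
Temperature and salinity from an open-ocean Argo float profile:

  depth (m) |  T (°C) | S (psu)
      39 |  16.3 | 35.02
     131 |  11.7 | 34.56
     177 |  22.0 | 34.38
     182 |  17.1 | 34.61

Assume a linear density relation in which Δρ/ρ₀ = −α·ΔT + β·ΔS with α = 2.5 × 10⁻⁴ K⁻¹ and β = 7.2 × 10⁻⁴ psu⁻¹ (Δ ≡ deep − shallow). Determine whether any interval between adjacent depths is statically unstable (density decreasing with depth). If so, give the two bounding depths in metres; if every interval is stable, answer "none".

Evaluate Δρ/ρ₀ = −αΔT + βΔS across each adjacent pair:
  39–131 m: −αΔT+βΔS = −(2.5 × 10⁻⁴)(-4.6)+(7.2 × 10⁻⁴)(-0.46) = 8.2 × 10⁻⁴ → stable
  131–177 m: −αΔT+βΔS = −(2.5 × 10⁻⁴)(+10.3)+(7.2 × 10⁻⁴)(-0.18) = -2.7 × 10⁻³ → UNSTABLE
  177–182 m: −αΔT+βΔS = −(2.5 × 10⁻⁴)(-4.9)+(7.2 × 10⁻⁴)(+0.23) = 1.4 × 10⁻³ → stable
The 131–177 m interval has Δρ < 0: lighter water underlies denser water.

131–177 m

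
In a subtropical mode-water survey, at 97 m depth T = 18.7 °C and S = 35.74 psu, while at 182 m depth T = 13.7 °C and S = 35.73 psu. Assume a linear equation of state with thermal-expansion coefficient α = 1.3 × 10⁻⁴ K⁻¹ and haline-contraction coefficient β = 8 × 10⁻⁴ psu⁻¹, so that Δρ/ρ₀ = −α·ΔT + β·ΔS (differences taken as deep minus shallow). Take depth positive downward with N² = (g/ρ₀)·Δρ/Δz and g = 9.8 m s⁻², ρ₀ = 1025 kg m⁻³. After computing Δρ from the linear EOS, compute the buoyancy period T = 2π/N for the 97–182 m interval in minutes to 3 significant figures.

ΔT = -5.0 K, ΔS = -0.01 psu (deep − shallow).
Δρ/ρ₀ = −αΔT + βΔS = 6.50 × 10⁻⁴ − 8.00 × 10⁻⁶ = 6.42 × 10⁻⁴, so Δρ ≈ 0.6581 kg m⁻³.
N² = (g/ρ₀)·Δρ/Δz = g·(Δρ/ρ₀)/Δz = 9.8 × 6.42 × 10⁻⁴ / 85 = 7.4019 × 10⁻⁵ s⁻².
N = √(7.4019 × 10⁻⁵) = 8.6034 × 10⁻³ rad s⁻¹ → T = 2π/N = 730.31 s = 12.172 min ≈ 12.2 min.

12.2 min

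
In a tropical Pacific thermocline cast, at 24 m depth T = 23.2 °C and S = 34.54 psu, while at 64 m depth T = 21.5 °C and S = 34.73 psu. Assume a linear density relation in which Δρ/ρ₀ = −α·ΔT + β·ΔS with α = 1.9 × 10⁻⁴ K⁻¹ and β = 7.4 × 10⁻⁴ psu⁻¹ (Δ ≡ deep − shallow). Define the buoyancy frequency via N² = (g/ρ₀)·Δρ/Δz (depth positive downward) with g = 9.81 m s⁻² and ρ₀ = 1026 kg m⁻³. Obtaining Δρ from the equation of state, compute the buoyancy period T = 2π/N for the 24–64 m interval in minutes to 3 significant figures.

9.82 min

ΔT = -1.7 K, ΔS = +0.19 psu (deep − shallow).
Δρ/ρ₀ = −αΔT + βΔS = 3.23 × 10⁻⁴ + 1.406 × 10⁻⁴ = 4.636 × 10⁻⁴, so Δρ ≈ 0.4757 kg m⁻³.
N² = (g/ρ₀)·Δρ/Δz = g·(Δρ/ρ₀)/Δz = 9.81 × 4.636 × 10⁻⁴ / 40 = 1.1370 × 10⁻⁴ s⁻².
N = √(1.1370 × 10⁻⁴) = 0.010663 rad s⁻¹ → T = 2π/N = 589.25 s = 9.8208 min ≈ 9.82 min.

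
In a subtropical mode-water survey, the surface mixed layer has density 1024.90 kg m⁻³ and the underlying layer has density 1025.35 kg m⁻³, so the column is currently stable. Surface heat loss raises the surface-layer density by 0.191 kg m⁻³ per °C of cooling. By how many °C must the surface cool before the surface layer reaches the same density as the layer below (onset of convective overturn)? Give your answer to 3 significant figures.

Density deficit of the surface layer: 1025.35 − 1024.90 = 0.45 kg m⁻³.
Required change = 0.45 / 0.191 = 2.36 °C.

2.36 °C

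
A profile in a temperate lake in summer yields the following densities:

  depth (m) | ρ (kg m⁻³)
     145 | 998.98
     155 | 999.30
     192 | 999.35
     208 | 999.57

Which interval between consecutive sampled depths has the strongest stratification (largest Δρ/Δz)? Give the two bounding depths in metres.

145–155 m

Compute the density gradient over each adjacent pair:
  145–155 m: Δρ/Δz = 0.32/10 = 0.032 kg m⁻⁴
  155–192 m: Δρ/Δz = 0.05/37 = 1.4 × 10⁻³ kg m⁻⁴
  192–208 m: Δρ/Δz = 0.22/16 = 0.014 kg m⁻⁴
The largest gradient is in the 145–155 m interval — the pycnocline.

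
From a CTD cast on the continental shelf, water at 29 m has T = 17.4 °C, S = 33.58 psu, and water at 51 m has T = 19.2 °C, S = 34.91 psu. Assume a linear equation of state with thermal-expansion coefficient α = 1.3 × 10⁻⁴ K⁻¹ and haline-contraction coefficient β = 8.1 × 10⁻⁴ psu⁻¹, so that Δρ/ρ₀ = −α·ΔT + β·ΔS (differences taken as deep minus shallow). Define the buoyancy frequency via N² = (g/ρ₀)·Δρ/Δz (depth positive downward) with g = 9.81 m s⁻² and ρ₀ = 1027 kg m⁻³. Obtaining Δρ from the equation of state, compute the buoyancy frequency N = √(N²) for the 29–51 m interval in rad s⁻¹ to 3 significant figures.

ΔT = +1.8 K, ΔS = +1.33 psu (deep − shallow).
Δρ/ρ₀ = −αΔT + βΔS = -2.34 × 10⁻⁴ + 1.0773 × 10⁻³ = 8.433 × 10⁻⁴, so Δρ ≈ 0.8661 kg m⁻³.
N² = (g/ρ₀)·Δρ/Δz = g·(Δρ/ρ₀)/Δz = 9.81 × 8.433 × 10⁻⁴ / 22 = 3.7604 × 10⁻⁴ s⁻².
N = √(3.7604 × 10⁻⁴) = 0.019392 rad s⁻¹ ≈ 0.0194 rad s⁻¹.

0.0194 rad s⁻¹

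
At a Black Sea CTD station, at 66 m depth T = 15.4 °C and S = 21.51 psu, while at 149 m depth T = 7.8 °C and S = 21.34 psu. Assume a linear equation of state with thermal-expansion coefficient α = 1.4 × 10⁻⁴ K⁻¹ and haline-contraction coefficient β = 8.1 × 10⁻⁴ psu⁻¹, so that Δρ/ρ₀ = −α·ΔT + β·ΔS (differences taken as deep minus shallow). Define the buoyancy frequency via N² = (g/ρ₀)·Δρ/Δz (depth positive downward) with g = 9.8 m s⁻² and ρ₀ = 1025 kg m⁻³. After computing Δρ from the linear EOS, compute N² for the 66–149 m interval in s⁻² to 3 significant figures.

ΔT = -7.6 K, ΔS = -0.17 psu (deep − shallow).
Δρ/ρ₀ = −αΔT + βΔS = 1.064 × 10⁻³ − 1.377 × 10⁻⁴ = 9.263 × 10⁻⁴, so Δρ ≈ 0.9495 kg m⁻³.
N² = (g/ρ₀)·Δρ/Δz = g·(Δρ/ρ₀)/Δz = 9.8 × 9.263 × 10⁻⁴ / 83 = 1.0937 × 10⁻⁴ s⁻² ≈ 1.09 × 10⁻⁴ s⁻².

1.09 × 10⁻⁴ s⁻²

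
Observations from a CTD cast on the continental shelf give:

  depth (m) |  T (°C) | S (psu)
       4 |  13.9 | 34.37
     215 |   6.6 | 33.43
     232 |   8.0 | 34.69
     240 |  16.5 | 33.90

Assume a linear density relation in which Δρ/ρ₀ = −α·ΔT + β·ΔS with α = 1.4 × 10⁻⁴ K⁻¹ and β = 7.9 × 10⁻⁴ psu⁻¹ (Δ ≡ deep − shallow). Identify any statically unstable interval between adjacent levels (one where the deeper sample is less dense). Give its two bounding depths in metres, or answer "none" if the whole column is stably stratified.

Evaluate Δρ/ρ₀ = −αΔT + βΔS across each adjacent pair:
  4–215 m: −αΔT+βΔS = −(1.4 × 10⁻⁴)(-7.3)+(7.9 × 10⁻⁴)(-0.94) = 2.8 × 10⁻⁴ → stable
  215–232 m: −αΔT+βΔS = −(1.4 × 10⁻⁴)(+1.4)+(7.9 × 10⁻⁴)(+1.26) = 8.0 × 10⁻⁴ → stable
  232–240 m: −αΔT+βΔS = −(1.4 × 10⁻⁴)(+8.5)+(7.9 × 10⁻⁴)(-0.79) = -1.8 × 10⁻³ → UNSTABLE
The 232–240 m interval has Δρ < 0: lighter water underlies denser water.

232–240 m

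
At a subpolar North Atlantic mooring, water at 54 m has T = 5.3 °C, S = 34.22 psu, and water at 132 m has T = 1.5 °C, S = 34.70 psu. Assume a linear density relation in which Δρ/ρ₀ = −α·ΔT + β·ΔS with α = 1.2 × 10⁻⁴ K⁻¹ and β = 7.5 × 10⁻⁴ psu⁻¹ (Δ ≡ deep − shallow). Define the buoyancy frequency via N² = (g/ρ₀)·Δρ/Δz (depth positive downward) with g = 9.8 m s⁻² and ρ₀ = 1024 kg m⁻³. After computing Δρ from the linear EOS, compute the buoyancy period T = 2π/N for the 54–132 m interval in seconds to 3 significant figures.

621 s

ΔT = -3.8 K, ΔS = +0.48 psu (deep − shallow).
Δρ/ρ₀ = −αΔT + βΔS = 4.56 × 10⁻⁴ + 3.60 × 10⁻⁴ = 8.16 × 10⁻⁴, so Δρ ≈ 0.8356 kg m⁻³.
N² = (g/ρ₀)·Δρ/Δz = g·(Δρ/ρ₀)/Δz = 9.8 × 8.16 × 10⁻⁴ / 78 = 1.0252 × 10⁻⁴ s⁻².
N = √(1.0252 × 10⁻⁴) = 0.010125 rad s⁻¹ → T = 2π/N = 620.56 s ≈ 621 s.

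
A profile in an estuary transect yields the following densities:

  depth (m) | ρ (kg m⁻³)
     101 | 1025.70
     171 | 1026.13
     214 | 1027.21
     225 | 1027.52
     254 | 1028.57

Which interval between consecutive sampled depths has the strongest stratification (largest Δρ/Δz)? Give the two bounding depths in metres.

Compute the density gradient over each adjacent pair:
  101–171 m: Δρ/Δz = 0.43/70 = 6.1 × 10⁻³ kg m⁻⁴
  171–214 m: Δρ/Δz = 1.08/43 = 0.025 kg m⁻⁴
  214–225 m: Δρ/Δz = 0.31/11 = 0.028 kg m⁻⁴
  225–254 m: Δρ/Δz = 1.05/29 = 0.036 kg m⁻⁴
The largest gradient is in the 225–254 m interval — the pycnocline.

225–254 m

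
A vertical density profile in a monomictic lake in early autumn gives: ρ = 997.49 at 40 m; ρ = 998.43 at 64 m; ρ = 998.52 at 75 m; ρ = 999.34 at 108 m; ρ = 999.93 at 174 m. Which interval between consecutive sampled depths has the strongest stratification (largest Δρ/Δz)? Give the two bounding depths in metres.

Compute the density gradient over each adjacent pair:
  40–64 m: Δρ/Δz = 0.94/24 = 0.039 kg m⁻⁴
  64–75 m: Δρ/Δz = 0.09/11 = 8.2 × 10⁻³ kg m⁻⁴
  75–108 m: Δρ/Δz = 0.82/33 = 0.025 kg m⁻⁴
  108–174 m: Δρ/Δz = 0.59/66 = 8.9 × 10⁻³ kg m⁻⁴
The largest gradient is in the 40–64 m interval — the pycnocline.

40–64 m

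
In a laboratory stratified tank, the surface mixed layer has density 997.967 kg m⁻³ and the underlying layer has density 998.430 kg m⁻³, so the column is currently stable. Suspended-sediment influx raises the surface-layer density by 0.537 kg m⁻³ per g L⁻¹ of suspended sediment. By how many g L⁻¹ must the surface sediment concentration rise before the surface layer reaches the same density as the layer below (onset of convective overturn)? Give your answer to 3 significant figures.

0.862 g L⁻¹

Density deficit of the surface layer: 998.430 − 997.967 = 0.463 kg m⁻³.
Required change = 0.463 / 0.537 = 0.862 g L⁻¹.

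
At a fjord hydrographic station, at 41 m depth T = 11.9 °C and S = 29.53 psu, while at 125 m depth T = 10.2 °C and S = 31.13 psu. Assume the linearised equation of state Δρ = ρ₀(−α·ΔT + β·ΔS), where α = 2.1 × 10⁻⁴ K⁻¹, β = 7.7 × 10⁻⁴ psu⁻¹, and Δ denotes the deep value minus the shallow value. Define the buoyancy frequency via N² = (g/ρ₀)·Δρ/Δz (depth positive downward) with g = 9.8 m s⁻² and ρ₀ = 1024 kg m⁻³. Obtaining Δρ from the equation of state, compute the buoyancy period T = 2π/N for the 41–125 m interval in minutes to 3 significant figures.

7.69 min

ΔT = -1.7 K, ΔS = +1.60 psu (deep − shallow).
Δρ/ρ₀ = −αΔT + βΔS = 3.57 × 10⁻⁴ + 1.232 × 10⁻³ = 1.589 × 10⁻³, so Δρ ≈ 1.627 kg m⁻³.
N² = (g/ρ₀)·Δρ/Δz = g·(Δρ/ρ₀)/Δz = 9.8 × 1.589 × 10⁻³ / 84 = 1.8538 × 10⁻⁴ s⁻².
N = √(1.8538 × 10⁻⁴) = 0.013615 rad s⁻¹ → T = 2π/N = 461.49 s = 7.6915 min ≈ 7.69 min.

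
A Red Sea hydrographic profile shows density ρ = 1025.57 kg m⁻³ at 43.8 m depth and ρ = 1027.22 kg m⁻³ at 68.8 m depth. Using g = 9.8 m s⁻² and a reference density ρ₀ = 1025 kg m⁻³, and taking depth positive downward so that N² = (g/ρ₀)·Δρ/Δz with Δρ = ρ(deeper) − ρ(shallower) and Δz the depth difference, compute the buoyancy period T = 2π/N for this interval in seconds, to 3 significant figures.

250 s

Δρ = 1027.22 − 1025.57 = 1.65 kg m⁻³ over Δz = 68.8 − 43.8 = 25 m.
N² = (9.8/1025) × (1.65/25) = 6.3102 × 10⁻⁴ s⁻².
N = √(6.3102 × 10⁻⁴) = 0.025120 rad s⁻¹, so T = 2π/N = 250.13 s ≈ 250 s.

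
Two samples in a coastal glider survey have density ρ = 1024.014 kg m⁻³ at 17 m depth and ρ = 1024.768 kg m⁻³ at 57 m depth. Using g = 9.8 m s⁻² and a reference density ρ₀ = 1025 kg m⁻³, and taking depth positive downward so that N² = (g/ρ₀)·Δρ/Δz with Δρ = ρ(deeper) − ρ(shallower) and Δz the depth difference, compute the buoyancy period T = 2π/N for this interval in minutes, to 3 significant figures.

7.80 min

Δρ = 1024.768 − 1024.014 = 0.754 kg m⁻³ over Δz = 57 − 17 = 40 m.
N² = (9.8/1025) × (0.754/40) = 1.8022 × 10⁻⁴ s⁻².
N = √(1.8022 × 10⁻⁴) = 0.013425 rad s⁻¹, so T = 2π/N = 468.02 s = 7.8003 min ≈ 7.80 min.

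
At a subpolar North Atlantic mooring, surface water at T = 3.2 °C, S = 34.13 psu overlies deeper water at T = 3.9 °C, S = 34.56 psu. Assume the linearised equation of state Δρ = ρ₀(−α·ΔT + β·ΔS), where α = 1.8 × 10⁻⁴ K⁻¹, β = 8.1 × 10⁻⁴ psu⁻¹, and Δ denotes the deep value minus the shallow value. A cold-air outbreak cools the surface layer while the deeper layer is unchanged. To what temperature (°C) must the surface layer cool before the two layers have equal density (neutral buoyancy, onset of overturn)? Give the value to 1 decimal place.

2.0 °C

Neutral buoyancy requires Δρ = 0, i.e. −α(T_deep − T_surf′) + β(S_deep − S_surf) = 0.
T_surf′ = T_deep − (β/α)·ΔS = 3.9 − (8.1 × 10⁻⁴/1.8 × 10⁻⁴)·(+0.43) = 1.965 °C.
Cooling required: 3.2 − (1.965) = 1.235 °C.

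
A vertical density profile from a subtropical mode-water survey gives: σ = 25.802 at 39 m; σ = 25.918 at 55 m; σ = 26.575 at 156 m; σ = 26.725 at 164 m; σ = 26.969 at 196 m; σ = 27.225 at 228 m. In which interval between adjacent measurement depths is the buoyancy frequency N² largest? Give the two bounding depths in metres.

Compute the density gradient over each adjacent pair:
  39–55 m: Δρ/Δz = 0.116/16 = 7.3 × 10⁻³ kg m⁻⁴
  55–156 m: Δρ/Δz = 0.657/101 = 6.5 × 10⁻³ kg m⁻⁴
  156–164 m: Δρ/Δz = 0.150/8 = 0.019 kg m⁻⁴
  164–196 m: Δρ/Δz = 0.244/32 = 7.6 × 10⁻³ kg m⁻⁴
  196–228 m: Δρ/Δz = 0.256/32 = 8.0 × 10⁻³ kg m⁻⁴
The largest gradient is in the 156–164 m interval — the pycnocline.

156–164 m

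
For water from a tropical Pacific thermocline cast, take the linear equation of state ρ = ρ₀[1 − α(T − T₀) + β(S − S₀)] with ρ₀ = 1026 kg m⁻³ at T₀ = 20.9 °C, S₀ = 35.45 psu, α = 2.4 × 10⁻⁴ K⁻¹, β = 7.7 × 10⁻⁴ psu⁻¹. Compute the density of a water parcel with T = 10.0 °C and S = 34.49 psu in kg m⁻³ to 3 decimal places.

1027.926 kg m⁻³

T − T₀ = -10.9 K, S − S₀ = -0.96 psu.
Bracket = 1 − α·(-10.9) + β·(-0.96) = 1 + (1.8768 × 10⁻³) = 1.0018768.
ρ = 1026 × 1.0018768 = 1027.926 kg m⁻³.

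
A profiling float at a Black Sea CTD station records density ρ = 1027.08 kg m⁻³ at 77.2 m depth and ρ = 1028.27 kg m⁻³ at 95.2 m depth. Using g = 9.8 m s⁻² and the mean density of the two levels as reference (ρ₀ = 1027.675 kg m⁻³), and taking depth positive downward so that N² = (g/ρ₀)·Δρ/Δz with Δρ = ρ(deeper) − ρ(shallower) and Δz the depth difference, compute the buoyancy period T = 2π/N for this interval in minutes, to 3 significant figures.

Δρ = 1028.27 − 1027.08 = 1.19 kg m⁻³ over Δz = 95.2 − 77.2 = 18 m.
N² = (9.8/1027.675) × (1.19/18) = 6.3044 × 10⁻⁴ s⁻².
N = √(6.3044 × 10⁻⁴) = 0.025109 rad s⁻¹, so T = 2π/N = 250.24 s = 4.1707 min ≈ 4.17 min.
N² > 0, so the interval is statically stable.

4.17 min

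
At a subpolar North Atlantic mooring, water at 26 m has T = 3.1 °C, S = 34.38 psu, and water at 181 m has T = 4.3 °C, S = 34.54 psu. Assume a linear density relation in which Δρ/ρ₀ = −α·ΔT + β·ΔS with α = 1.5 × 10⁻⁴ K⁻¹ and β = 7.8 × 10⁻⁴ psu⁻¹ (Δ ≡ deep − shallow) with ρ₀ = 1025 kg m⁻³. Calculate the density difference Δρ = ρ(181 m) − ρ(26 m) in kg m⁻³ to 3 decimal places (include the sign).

-0.057 kg m⁻³

ΔT = +1.2 K, ΔS = +0.16 psu (deep − shallow).
Δρ/ρ₀ = −(1.5 × 10⁻⁴)(+1.2) + (7.8 × 10⁻⁴)(+0.16) = -5.52 × 10⁻⁵.
Δρ = 1025 × (-5.52 × 10⁻⁵) = -0.057 kg m⁻³.
Negative Δρ: lighter below, statically unstable.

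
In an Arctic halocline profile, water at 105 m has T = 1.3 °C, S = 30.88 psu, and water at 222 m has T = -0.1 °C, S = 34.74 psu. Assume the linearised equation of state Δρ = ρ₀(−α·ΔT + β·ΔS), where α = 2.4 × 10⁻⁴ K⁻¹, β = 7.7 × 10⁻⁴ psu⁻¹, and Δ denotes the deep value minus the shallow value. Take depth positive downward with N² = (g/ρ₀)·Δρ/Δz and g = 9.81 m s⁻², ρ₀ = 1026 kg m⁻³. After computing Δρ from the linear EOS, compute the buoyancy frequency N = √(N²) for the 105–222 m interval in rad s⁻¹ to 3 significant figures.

0.0167 rad s⁻¹

ΔT = -1.4 K, ΔS = +3.86 psu (deep − shallow).
Δρ/ρ₀ = −αΔT + βΔS = 3.36 × 10⁻⁴ + 2.9722 × 10⁻³ = 3.3082 × 10⁻³, so Δρ ≈ 3.394 kg m⁻³.
N² = (g/ρ₀)·Δρ/Δz = g·(Δρ/ρ₀)/Δz = 9.81 × 3.3082 × 10⁻³ / 117 = 2.7738 × 10⁻⁴ s⁻².
N = √(2.7738 × 10⁻⁴) = 0.016655 rad s⁻¹ ≈ 0.0167 rad s⁻¹.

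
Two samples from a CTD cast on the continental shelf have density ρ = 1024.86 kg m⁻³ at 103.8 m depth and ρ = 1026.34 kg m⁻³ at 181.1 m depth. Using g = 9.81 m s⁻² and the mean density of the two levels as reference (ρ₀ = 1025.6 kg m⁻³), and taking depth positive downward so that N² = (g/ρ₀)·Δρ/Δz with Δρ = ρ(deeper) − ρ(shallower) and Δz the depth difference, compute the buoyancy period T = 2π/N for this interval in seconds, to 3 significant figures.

Δρ = 1026.34 − 1024.86 = 1.48 kg m⁻³ over Δz = 181.1 − 103.8 = 77.3 m.
N² = (9.81/1025.6) × (1.48/77.3) = 1.8314 × 10⁻⁴ s⁻².
N = √(1.8314 × 10⁻⁴) = 0.013533 rad s⁻¹, so T = 2π/N = 464.29 s ≈ 464 s.

464 s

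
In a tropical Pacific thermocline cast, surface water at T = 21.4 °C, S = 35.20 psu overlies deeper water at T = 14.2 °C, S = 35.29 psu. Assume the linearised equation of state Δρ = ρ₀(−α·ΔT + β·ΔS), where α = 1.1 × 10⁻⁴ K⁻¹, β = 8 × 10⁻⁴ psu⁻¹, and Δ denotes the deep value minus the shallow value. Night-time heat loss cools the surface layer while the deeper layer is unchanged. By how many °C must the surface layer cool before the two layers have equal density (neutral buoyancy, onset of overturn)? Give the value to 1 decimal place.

7.9 °C

Neutral buoyancy requires Δρ = 0, i.e. −α(T_deep − T_surf′) + β(S_deep − S_surf) = 0.
T_surf′ = T_deep − (β/α)·ΔS = 14.2 − (8 × 10⁻⁴/1.1 × 10⁻⁴)·(+0.09) = 13.545 °C.
Cooling required: 21.4 − (13.545) = 7.855 °C.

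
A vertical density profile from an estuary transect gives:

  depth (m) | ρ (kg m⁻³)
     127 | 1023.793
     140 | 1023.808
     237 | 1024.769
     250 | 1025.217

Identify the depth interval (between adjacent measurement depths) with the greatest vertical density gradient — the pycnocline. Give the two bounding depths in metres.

237–250 m

Compute the density gradient over each adjacent pair:
  127–140 m: Δρ/Δz = 0.015/13 = 1.2 × 10⁻³ kg m⁻⁴
  140–237 m: Δρ/Δz = 0.961/97 = 9.9 × 10⁻³ kg m⁻⁴
  237–250 m: Δρ/Δz = 0.448/13 = 0.034 kg m⁻⁴
The largest gradient is in the 237–250 m interval — the pycnocline.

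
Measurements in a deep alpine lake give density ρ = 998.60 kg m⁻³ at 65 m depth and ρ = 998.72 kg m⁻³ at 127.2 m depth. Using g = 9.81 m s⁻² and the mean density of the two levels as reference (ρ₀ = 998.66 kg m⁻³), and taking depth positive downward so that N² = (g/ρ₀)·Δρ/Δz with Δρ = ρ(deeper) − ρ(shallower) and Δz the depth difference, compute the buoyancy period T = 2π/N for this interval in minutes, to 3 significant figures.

Δρ = 998.72 − 998.60 = 0.12 kg m⁻³ over Δz = 127.2 − 65 = 62.2 m.
N² = (9.81/998.66) × (0.12/62.2) = 1.8951 × 10⁻⁵ s⁻².
N = √(1.8951 × 10⁻⁵) = 4.3533 × 10⁻³ rad s⁻¹, so T = 2π/N = 1.4433 × 10³ s = 24.055 min ≈ 24.1 min.

24.1 min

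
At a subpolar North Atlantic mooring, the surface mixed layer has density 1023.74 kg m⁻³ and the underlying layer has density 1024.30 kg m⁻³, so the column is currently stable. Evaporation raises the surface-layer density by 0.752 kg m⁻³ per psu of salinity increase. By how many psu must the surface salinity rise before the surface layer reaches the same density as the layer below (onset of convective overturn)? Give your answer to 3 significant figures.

Density deficit of the surface layer: 1024.30 − 1023.74 = 0.56 kg m⁻³.
Required change = 0.56 / 0.752 = 0.745 psu.

0.745 psu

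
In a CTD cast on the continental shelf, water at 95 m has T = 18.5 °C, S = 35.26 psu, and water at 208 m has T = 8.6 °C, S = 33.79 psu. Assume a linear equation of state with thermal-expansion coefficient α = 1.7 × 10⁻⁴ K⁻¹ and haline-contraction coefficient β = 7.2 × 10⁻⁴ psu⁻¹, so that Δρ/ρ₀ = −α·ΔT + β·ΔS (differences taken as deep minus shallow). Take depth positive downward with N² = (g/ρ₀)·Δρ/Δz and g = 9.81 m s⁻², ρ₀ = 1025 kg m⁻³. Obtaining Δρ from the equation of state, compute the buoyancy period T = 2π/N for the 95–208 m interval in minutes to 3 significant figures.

14.2 min

ΔT = -9.9 K, ΔS = -1.47 psu (deep − shallow).
Δρ/ρ₀ = −αΔT + βΔS = 1.683 × 10⁻³ − 1.0584 × 10⁻³ = 6.246 × 10⁻⁴, so Δρ ≈ 0.6402 kg m⁻³.
N² = (g/ρ₀)·Δρ/Δz = g·(Δρ/ρ₀)/Δz = 9.81 × 6.246 × 10⁻⁴ / 113 = 5.4224 × 10⁻⁵ s⁻².
N = √(5.4224 × 10⁻⁵) = 7.3637 × 10⁻³ rad s⁻¹ → T = 2π/N = 853.26 s = 14.221 min ≈ 14.2 min.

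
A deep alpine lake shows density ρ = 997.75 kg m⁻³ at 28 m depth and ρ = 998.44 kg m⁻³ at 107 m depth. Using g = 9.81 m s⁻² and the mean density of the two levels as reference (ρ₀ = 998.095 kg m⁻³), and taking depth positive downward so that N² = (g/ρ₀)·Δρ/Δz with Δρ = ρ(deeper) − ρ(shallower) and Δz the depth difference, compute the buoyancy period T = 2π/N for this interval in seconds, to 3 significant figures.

678 s

Δρ = 998.44 − 997.75 = 0.69 kg m⁻³ over Δz = 107 − 28 = 79 m.
N² = (9.81/998.095) × (0.69/79) = 8.5846 × 10⁻⁵ s⁻².
N = √(8.5846 × 10⁻⁵) = 9.2653 × 10⁻³ rad s⁻¹, so T = 2π/N = 678.14 s ≈ 678 s.
A positive N² confirms static stability across the interval.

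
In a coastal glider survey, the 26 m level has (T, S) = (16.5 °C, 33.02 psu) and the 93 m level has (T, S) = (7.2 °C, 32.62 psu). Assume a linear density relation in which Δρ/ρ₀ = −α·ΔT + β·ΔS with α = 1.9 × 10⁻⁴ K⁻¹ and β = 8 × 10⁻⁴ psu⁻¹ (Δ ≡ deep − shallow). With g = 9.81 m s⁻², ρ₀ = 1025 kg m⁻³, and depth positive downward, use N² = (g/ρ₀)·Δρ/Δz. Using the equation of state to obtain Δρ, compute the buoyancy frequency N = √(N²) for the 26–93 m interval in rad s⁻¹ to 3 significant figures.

0.0146 rad s⁻¹

ΔT = -9.3 K, ΔS = -0.40 psu (deep − shallow).
Δρ/ρ₀ = −αΔT + βΔS = 1.767 × 10⁻³ − 3.20 × 10⁻⁴ = 1.447 × 10⁻³, so Δρ ≈ 1.483 kg m⁻³.
N² = (g/ρ₀)·Δρ/Δz = g·(Δρ/ρ₀)/Δz = 9.81 × 1.447 × 10⁻³ / 67 = 2.1187 × 10⁻⁴ s⁻².
N = √(2.1187 × 10⁻⁴) = 0.014556 rad s⁻¹ ≈ 0.0146 rad s⁻¹.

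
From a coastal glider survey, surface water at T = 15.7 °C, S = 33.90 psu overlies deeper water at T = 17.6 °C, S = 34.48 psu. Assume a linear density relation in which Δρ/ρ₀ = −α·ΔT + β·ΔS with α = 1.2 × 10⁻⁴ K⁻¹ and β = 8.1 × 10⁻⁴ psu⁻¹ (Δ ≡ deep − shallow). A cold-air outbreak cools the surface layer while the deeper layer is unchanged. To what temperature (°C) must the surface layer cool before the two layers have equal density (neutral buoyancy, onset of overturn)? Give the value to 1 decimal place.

13.7 °C

Neutral buoyancy requires Δρ = 0, i.e. −α(T_deep − T_surf′) + β(S_deep − S_surf) = 0.
T_surf′ = T_deep − (β/α)·ΔS = 17.6 − (8.1 × 10⁻⁴/1.2 × 10⁻⁴)·(+0.58) = 13.685 °C.
Cooling required: 15.7 − (13.685) = 2.015 °C.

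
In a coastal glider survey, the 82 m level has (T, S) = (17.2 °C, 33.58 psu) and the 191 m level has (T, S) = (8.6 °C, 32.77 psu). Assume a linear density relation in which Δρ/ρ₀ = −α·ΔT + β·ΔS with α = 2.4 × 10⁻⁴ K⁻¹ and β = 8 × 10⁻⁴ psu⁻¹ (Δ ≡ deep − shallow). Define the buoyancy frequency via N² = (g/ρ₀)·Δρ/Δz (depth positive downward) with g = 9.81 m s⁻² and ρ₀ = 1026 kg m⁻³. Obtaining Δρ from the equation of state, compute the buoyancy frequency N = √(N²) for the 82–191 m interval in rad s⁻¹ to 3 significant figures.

0.0113 rad s⁻¹

ΔT = -8.6 K, ΔS = -0.81 psu (deep − shallow).
Δρ/ρ₀ = −αΔT + βΔS = 2.064 × 10⁻³ − 6.48 × 10⁻⁴ = 1.416 × 10⁻³, so Δρ ≈ 1.453 kg m⁻³.
N² = (g/ρ₀)·Δρ/Δz = g·(Δρ/ρ₀)/Δz = 9.81 × 1.416 × 10⁻³ / 109 = 1.2744 × 10⁻⁴ s⁻².
N = √(1.2744 × 10⁻⁴) = 0.011289 rad s⁻¹ ≈ 0.0113 rad s⁻¹.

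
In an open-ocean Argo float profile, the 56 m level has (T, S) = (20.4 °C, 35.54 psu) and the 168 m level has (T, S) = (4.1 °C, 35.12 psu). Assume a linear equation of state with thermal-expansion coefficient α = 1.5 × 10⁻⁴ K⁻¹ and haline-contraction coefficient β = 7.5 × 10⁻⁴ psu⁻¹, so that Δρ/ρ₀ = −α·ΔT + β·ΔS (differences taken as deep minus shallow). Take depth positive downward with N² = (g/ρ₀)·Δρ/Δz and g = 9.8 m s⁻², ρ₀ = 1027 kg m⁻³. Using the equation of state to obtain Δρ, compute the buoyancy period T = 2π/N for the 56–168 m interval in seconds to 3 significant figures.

460 s

ΔT = -16.3 K, ΔS = -0.42 psu (deep − shallow).
Δρ/ρ₀ = −αΔT + βΔS = 2.445 × 10⁻³ − 3.15 × 10⁻⁴ = 2.13 × 10⁻³, so Δρ ≈ 2.188 kg m⁻³.
N² = (g/ρ₀)·Δρ/Δz = g·(Δρ/ρ₀)/Δz = 9.8 × 2.13 × 10⁻³ / 112 = 1.8637 × 10⁻⁴ s⁻².
N = √(1.8637 × 10⁻⁴) = 0.013652 rad s⁻¹ → T = 2π/N = 460.24 s ≈ 460 s.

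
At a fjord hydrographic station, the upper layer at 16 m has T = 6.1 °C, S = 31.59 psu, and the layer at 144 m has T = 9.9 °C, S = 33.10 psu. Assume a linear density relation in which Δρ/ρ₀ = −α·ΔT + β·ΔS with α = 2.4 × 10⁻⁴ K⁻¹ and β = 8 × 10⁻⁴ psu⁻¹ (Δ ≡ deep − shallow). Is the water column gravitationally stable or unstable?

ΔT = 9.9 − 6.1 = +3.8 K and ΔS = 33.10 − 31.59 = +1.51 psu (deep − shallow).
−αΔT = -9.12 × 10⁻⁴; βΔS = 1.208 × 10⁻³; sum Δρ/ρ₀ = 2.96 × 10⁻⁴.
Δρ/ρ₀ > 0, so Δρ > 0: deeper water is denser → statically stable.

stable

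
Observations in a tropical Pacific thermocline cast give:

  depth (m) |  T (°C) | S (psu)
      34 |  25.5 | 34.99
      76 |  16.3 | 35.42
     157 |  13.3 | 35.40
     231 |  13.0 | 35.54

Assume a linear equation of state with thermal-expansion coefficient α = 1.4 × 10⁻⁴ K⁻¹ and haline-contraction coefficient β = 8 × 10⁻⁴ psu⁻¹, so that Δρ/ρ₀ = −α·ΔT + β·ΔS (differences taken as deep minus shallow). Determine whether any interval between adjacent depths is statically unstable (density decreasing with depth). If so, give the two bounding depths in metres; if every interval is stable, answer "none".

none

Evaluate Δρ/ρ₀ = −αΔT + βΔS across each adjacent pair:
  34–76 m: −αΔT+βΔS = −(1.4 × 10⁻⁴)(-9.2)+(8 × 10⁻⁴)(+0.43) = 1.6 × 10⁻³ → stable
  76–157 m: −αΔT+βΔS = −(1.4 × 10⁻⁴)(-3.0)+(8 × 10⁻⁴)(-0.02) = 4.0 × 10⁻⁴ → stable
  157–231 m: −αΔT+βΔS = −(1.4 × 10⁻⁴)(-0.3)+(8 × 10⁻⁴)(+0.14) = 1.5 × 10⁻⁴ → stable
Every interval has Δρ > 0: the column is stably stratified throughout.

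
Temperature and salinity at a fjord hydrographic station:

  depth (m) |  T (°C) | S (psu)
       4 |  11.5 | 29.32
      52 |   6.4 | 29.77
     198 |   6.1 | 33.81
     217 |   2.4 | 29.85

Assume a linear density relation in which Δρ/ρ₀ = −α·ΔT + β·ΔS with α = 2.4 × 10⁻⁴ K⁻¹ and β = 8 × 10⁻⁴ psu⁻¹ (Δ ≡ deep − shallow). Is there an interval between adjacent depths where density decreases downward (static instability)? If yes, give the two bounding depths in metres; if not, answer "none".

Evaluate Δρ/ρ₀ = −αΔT + βΔS across each adjacent pair:
  4–52 m: −αΔT+βΔS = −(2.4 × 10⁻⁴)(-5.1)+(8 × 10⁻⁴)(+0.45) = 1.6 × 10⁻³ → stable
  52–198 m: −αΔT+βΔS = −(2.4 × 10⁻⁴)(-0.3)+(8 × 10⁻⁴)(+4.04) = 3.3 × 10⁻³ → stable
  198–217 m: −αΔT+βΔS = −(2.4 × 10⁻⁴)(-3.7)+(8 × 10⁻⁴)(-3.96) = -2.3 × 10⁻³ → UNSTABLE
The 198–217 m interval has Δρ < 0: lighter water underlies denser water.

198–217 m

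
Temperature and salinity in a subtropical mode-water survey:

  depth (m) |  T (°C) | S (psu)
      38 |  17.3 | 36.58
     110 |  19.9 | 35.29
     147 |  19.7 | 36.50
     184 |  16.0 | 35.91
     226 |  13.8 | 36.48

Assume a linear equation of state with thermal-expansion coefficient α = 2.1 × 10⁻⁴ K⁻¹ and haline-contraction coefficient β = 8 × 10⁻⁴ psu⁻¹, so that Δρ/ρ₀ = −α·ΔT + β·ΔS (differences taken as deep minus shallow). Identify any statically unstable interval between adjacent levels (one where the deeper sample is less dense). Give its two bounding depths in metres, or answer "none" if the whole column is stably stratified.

Evaluate Δρ/ρ₀ = −αΔT + βΔS across each adjacent pair:
  38–110 m: −αΔT+βΔS = −(2.1 × 10⁻⁴)(+2.6)+(8 × 10⁻⁴)(-1.29) = -1.6 × 10⁻³ → UNSTABLE
  110–147 m: −αΔT+βΔS = −(2.1 × 10⁻⁴)(-0.2)+(8 × 10⁻⁴)(+1.21) = 1.0 × 10⁻³ → stable
  147–184 m: −αΔT+βΔS = −(2.1 × 10⁻⁴)(-3.7)+(8 × 10⁻⁴)(-0.59) = 3.1 × 10⁻⁴ → stable
  184–226 m: −αΔT+βΔS = −(2.1 × 10⁻⁴)(-2.2)+(8 × 10⁻⁴)(+0.57) = 9.2 × 10⁻⁴ → stable
The 38–110 m interval has Δρ < 0: lighter water underlies denser water.

38–110 m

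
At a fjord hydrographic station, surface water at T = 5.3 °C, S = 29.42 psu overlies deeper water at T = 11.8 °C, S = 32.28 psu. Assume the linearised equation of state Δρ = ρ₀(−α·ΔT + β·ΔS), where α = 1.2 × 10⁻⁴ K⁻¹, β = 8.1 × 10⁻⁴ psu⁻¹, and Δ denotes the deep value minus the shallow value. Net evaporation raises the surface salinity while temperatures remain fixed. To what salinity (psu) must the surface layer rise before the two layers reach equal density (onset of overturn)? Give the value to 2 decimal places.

Neutral buoyancy requires −α(T_deep − T_surf) + β(S_deep − S_surf′) = 0.
S_surf′ = S_deep − (α/β)·ΔT = 32.28 − (1.2 × 10⁻⁴/8.1 × 10⁻⁴)·(+6.5) = 31.3170 psu.
Increase required: 31.3170 − 29.42 = 1.8970 psu.

31.32 psu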